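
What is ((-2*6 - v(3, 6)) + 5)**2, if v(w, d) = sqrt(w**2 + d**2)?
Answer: 94 + 42*sqrt(5) ≈ 187.91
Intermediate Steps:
v(w, d) = sqrt(d**2 + w**2)
((-2*6 - v(3, 6)) + 5)**2 = ((-2*6 - sqrt(6**2 + 3**2)) + 5)**2 = ((-12 - sqrt(36 + 9)) + 5)**2 = ((-12 - sqrt(45)) + 5)**2 = ((-12 - 3*sqrt(5)) + 5)**2 = (-7 - 3*sqrt(5))**2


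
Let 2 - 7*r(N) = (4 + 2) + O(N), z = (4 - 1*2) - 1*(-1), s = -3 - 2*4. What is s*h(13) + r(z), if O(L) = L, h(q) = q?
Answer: -144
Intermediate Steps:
s = -11 (s = -3 - 8 = -11)
z = 3 (z = (4 - 2) + 1 = 2 + 1 = 3)
r(N) = -4/7 - N/7 (r(N) = 2/7 - ((4 + 2) + N)/7 = 2/7 - (6 + N)/7 = 2/7 + (-6/7 - N/7) = -4/7 - N/7)
s*h(13) + r(z) = -11*13 + (-4/7 - 1/7*3) = -143 + (-4/7 - 3/7) = -143 - 1 = -144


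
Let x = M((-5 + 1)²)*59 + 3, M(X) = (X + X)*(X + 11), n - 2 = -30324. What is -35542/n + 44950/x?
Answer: 1587434759/772892619 ≈ 2.0539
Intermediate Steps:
n = -30322 (n = 2 - 30324 = -30322)
M(X) = 2*X*(11 + X) (M(X) = (2*X)*(11 + X) = 2*X*(11 + X))
x = 50979 (x = (2*(-5 + 1)²*(11 + (-5 + 1)²))*59 + 3 = (2*(-4)²*(11 + (-4)²))*59 + 3 = (2*16*(11 + 16))*59 + 3 = (2*16*27)*59 + 3 = 864*59 + 3 = 50976 + 3 = 50979)
-35542/n + 44950/x = -35542/(-30322) + 44950/50979 = -35542*(-1/30322) + 44950*(1/50979) = 17771/15161 + 44950/50979 = 1587434759/772892619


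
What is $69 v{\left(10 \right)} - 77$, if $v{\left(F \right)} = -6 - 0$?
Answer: $-491$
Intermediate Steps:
$v{\left(F \right)} = -6$ ($v{\left(F \right)} = -6 + 0 = -6$)
$69 v{\left(10 \right)} - 77 = 69 \left(-6\right) - 77 = -414 - 77 = -491$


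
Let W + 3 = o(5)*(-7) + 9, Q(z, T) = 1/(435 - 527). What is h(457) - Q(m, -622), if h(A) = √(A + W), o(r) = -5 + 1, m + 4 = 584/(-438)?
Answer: 1/92 + √491 ≈ 22.169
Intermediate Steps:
m = -16/3 (m = -4 + 584/(-438) = -4 + 584*(-1/438) = -4 - 4/3 = -16/3 ≈ -5.3333)
o(r) = -4
Q(z, T) = -1/92 (Q(z, T) = 1/(-92) = -1/92)
W = 34 (W = -3 + (-4*(-7) + 9) = -3 + (28 + 9) = -3 + 37 = 34)
h(A) = √(34 + A) (h(A) = √(A + 34) = √(34 + A))
h(457) - Q(m, -622) = √(34 + 457) - 1*(-1/92) = √491 + 1/92 = 1/92 + √491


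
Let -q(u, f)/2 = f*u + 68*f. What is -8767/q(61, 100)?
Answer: 8767/25800 ≈ 0.33981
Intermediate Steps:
q(u, f) = -136*f - 2*f*u (q(u, f) = -2*(f*u + 68*f) = -2*(68*f + f*u) = -136*f - 2*f*u)
-8767/q(61, 100) = -8767*(-1/(200*(68 + 61))) = -8767/((-2*100*129)) = -8767/(-25800) = -8767*(-1/25800) = 8767/25800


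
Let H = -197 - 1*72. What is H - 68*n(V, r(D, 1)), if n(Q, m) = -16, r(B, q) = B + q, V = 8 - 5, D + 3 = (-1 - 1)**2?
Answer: 819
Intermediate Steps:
D = 1 (D = -3 + (-1 - 1)**2 = -3 + (-2)**2 = -3 + 4 = 1)
V = 3
H = -269 (H = -197 - 72 = -269)
H - 68*n(V, r(D, 1)) = -269 - 68*(-16) = -269 + 1088 = 819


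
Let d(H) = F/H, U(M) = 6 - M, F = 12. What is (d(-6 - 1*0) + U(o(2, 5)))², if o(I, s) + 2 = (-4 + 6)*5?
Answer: 16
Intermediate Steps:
o(I, s) = 8 (o(I, s) = -2 + (-4 + 6)*5 = -2 + 2*5 = -2 + 10 = 8)
d(H) = 12/H
(d(-6 - 1*0) + U(o(2, 5)))² = (12/(-6 - 1*0) + (6 - 1*8))² = (12/(-6 + 0) + (6 - 8))² = (12/(-6) - 2)² = (12*(-⅙) - 2)² = (-2 - 2)² = (-4)² = 16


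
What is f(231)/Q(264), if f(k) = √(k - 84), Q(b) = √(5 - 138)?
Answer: -I*√399/19 ≈ -1.0513*I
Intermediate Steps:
Q(b) = I*√133 (Q(b) = √(-133) = I*√133)
f(k) = √(-84 + k)
f(231)/Q(264) = √(-84 + 231)/((I*√133)) = √147*(-I*√133/133) = (7*√3)*(-I*√133/133) = -I*√399/19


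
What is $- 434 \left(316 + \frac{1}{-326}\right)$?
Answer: $- \frac{22354255}{163} \approx -1.3714 \cdot 10^{5}$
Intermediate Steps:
$- 434 \left(316 + \frac{1}{-326}\right) = - 434 \left(316 - \frac{1}{326}\right) = \left(-434\right) \frac{103015}{326} = - \frac{22354255}{163}$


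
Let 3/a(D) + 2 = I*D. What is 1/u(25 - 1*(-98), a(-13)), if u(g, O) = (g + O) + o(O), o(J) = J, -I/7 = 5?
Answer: 151/18575 ≈ 0.0081292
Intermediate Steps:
I = -35 (I = -7*5 = -35)
a(D) = 3/(-2 - 35*D)
u(g, O) = g + 2*O (u(g, O) = (g + O) + O = (O + g) + O = g + 2*O)
1/u(25 - 1*(-98), a(-13)) = 1/((25 - 1*(-98)) + 2*(3/(-2 - 35*(-13)))) = 1/((25 + 98) + 2*(3/(-2 + 455))) = 1/(123 + 2*(3/453)) = 1/(123 + 2*(3*(1/453))) = 1/(123 + 2*(1/151)) = 1/(123 + 2/151) = 1/(18575/151) = 151/18575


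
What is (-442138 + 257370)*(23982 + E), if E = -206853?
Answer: 33788708928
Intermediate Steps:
(-442138 + 257370)*(23982 + E) = (-442138 + 257370)*(23982 - 206853) = -184768*(-182871) = 33788708928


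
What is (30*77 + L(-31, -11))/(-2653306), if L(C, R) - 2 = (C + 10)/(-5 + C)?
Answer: -27751/31839672 ≈ -0.00087159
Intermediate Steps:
L(C, R) = 2 + (10 + C)/(-5 + C) (L(C, R) = 2 + (C + 10)/(-5 + C) = 2 + (10 + C)/(-5 + C))
(30*77 + L(-31, -11))/(-2653306) = (30*77 + 3*(-31)/(-5 - 31))/(-2653306) = (2310 + 3*(-31)/(-36))*(-1/2653306) = (2310 + 3*(-31)*(-1/36))*(-1/2653306) = (2310 + 31/12)*(-1/2653306) = (27751/12)*(-1/2653306) = -27751/31839672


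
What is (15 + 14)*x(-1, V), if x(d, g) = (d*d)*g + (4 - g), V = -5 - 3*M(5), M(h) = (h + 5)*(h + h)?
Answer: 116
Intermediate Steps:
M(h) = 2*h*(5 + h) (M(h) = (5 + h)*(2*h) = 2*h*(5 + h))
V = -305 (V = -5 - 6*5*(5 + 5) = -5 - 6*5*10 = -5 - 3*100 = -5 - 300 = -305)
x(d, g) = 4 - g + g*d² (x(d, g) = d²*g + (4 - g) = g*d² + (4 - g) = 4 - g + g*d²)
(15 + 14)*x(-1, V) = (15 + 14)*(4 - 1*(-305) - 305*(-1)²) = 29*(4 + 305 - 305*1) = 29*(4 + 305 - 305) = 29*4 = 116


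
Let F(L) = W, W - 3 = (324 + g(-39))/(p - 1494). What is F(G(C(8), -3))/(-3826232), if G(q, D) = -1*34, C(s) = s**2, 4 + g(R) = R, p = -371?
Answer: -2657/3567961340 ≈ -7.4468e-7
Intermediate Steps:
g(R) = -4 + R
G(q, D) = -34
W = 5314/1865 (W = 3 + (324 + (-4 - 39))/(-371 - 1494) = 3 + (324 - 43)/(-1865) = 3 + 281*(-1/1865) = 3 - 281/1865 = 5314/1865 ≈ 2.8493)
F(L) = 5314/1865
F(G(C(8), -3))/(-3826232) = (5314/1865)/(-3826232) = (5314/1865)*(-1/3826232) = -2657/3567961340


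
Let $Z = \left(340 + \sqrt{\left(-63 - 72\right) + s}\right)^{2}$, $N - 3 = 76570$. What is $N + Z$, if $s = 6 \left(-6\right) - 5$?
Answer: $191997 + 2720 i \sqrt{11} \approx 1.92 \cdot 10^{5} + 9021.2 i$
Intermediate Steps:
$N = 76573$ ($N = 3 + 76570 = 76573$)
$s = -41$ ($s = -36 - 5 = -41$)
$Z = \left(340 + 4 i \sqrt{11}\right)^{2}$ ($Z = \left(340 + \sqrt{\left(-63 - 72\right) - 41}\right)^{2} = \left(340 + \sqrt{-135 - 41}\right)^{2} = \left(340 + \sqrt{-176}\right)^{2} = \left(340 + 4 i \sqrt{11}\right)^{2} \approx 1.1542 \cdot 10^{5} + 9021.2 i$)
$N + Z = 76573 + \left(115424 + 2720 i \sqrt{11}\right) = 191997 + 2720 i \sqrt{11}$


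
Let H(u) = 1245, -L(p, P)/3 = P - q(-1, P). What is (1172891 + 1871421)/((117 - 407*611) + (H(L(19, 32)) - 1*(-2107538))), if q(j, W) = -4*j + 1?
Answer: 3044312/1860223 ≈ 1.6365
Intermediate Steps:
q(j, W) = 1 - 4*j
L(p, P) = 15 - 3*P (L(p, P) = -3*(P - (1 - 4*(-1))) = -3*(P - (1 + 4)) = -3*(P - 1*5) = -3*(P - 5) = -3*(-5 + P) = 15 - 3*P)
(1172891 + 1871421)/((117 - 407*611) + (H(L(19, 32)) - 1*(-2107538))) = (1172891 + 1871421)/((117 - 407*611) + (1245 - 1*(-2107538))) = 3044312/((117 - 248677) + (1245 + 2107538)) = 3044312/(-248560 + 2108783) = 3044312/1860223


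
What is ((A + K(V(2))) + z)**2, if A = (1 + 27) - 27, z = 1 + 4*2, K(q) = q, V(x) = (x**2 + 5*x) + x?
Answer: 676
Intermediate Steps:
V(x) = x**2 + 6*x
z = 9 (z = 1 + 8 = 9)
A = 1 (A = 28 - 27 = 1)
((A + K(V(2))) + z)**2 = ((1 + 2*(6 + 2)) + 9)**2 = ((1 + 2*8) + 9)**2 = ((1 + 16) + 9)**2 = (17 + 9)**2 = 26**2 = 676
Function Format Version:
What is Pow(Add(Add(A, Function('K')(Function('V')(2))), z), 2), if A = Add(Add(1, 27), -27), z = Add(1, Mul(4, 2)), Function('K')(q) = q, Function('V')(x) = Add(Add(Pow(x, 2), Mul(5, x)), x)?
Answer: 676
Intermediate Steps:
Function('V')(x) = Add(Pow(x, 2), Mul(6, x))
z = 9 (z = Add(1, 8) = 9)
A = 1 (A = Add(28, -27) = 1)
Pow(Add(Add(A, Function('K')(Function('V')(2))), z), 2) = Pow(Add(Add(1, Mul(2, Add(6, 2))), 9), 2) = Pow(Add(Add(1, Mul(2, 8)), 9), 2) = Pow(Add(Add(1, 16), 9), 2) = Pow(Add(17, 9), 2) = Pow(26, 2) = 676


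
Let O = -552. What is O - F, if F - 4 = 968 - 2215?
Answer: 691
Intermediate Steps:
F = -1243 (F = 4 + (968 - 2215) = 4 - 1247 = -1243)
O - F = -552 - 1*(-1243) = -552 + 1243 = 691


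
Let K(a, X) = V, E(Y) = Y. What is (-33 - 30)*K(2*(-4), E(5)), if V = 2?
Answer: -126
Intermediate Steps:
K(a, X) = 2
(-33 - 30)*K(2*(-4), E(5)) = (-33 - 30)*2 = -63*2 = -126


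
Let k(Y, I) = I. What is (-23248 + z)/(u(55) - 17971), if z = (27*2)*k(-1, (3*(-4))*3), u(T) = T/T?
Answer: 12596/8985 ≈ 1.4019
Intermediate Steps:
u(T) = 1
z = -1944 (z = (27*2)*((3*(-4))*3) = 54*(-12*3) = 54*(-36) = -1944)
(-23248 + z)/(u(55) - 17971) = (-23248 - 1944)/(1 - 17971) = -25192/(-17970) = -25192*(-1/17970) = 12596/8985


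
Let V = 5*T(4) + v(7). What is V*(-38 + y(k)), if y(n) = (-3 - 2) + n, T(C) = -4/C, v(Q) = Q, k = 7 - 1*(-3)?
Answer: -66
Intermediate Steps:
k = 10 (k = 7 + 3 = 10)
y(n) = -5 + n
V = 2 (V = 5*(-4/4) + 7 = 5*(-4*¼) + 7 = 5*(-1) + 7 = -5 + 7 = 2)
V*(-38 + y(k)) = 2*(-38 + (-5 + 10)) = 2*(-38 + 5) = 2*(-33) = -66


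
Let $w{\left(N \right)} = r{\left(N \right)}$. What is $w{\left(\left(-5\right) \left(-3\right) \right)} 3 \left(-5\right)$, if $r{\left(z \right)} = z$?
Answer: $-225$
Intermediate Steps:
$w{\left(N \right)} = N$
$w{\left(\left(-5\right) \left(-3\right) \right)} 3 \left(-5\right) = \left(-5\right) \left(-3\right) 3 \left(-5\right) = 15 \cdot 3 \left(-5\right) = 45 \left(-5\right) = -225$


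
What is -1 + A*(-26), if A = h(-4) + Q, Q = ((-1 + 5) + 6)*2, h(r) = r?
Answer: -417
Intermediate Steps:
Q = 20 (Q = (4 + 6)*2 = 10*2 = 20)
A = 16 (A = -4 + 20 = 16)
-1 + A*(-26) = -1 + 16*(-26) = -1 - 416 = -417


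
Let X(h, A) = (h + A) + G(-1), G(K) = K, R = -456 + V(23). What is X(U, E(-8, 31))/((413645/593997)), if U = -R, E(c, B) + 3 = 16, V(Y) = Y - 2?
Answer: 265516659/413645 ≈ 641.89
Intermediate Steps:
V(Y) = -2 + Y
R = -435 (R = -456 + (-2 + 23) = -456 + 21 = -435)
E(c, B) = 13 (E(c, B) = -3 + 16 = 13)
U = 435 (U = -1*(-435) = 435)
X(h, A) = -1 + A + h (X(h, A) = (h + A) - 1 = (A + h) - 1 = -1 + A + h)
X(U, E(-8, 31))/((413645/593997)) = (-1 + 13 + 435)/((413645/593997)) = 447/((413645*(1/593997))) = 447/(413645/593997) = 447*(593997/413645) = 265516659/413645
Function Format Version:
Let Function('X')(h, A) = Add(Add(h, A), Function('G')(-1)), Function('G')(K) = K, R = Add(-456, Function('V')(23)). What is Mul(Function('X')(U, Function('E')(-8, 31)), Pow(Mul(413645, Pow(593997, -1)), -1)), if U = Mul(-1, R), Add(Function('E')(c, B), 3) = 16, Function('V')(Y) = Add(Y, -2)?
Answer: Rational(265516659, 413645) ≈ 641.89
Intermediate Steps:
Function('V')(Y) = Add(-2, Y)
R = -435 (R = Add(-456, Add(-2, 23)) = Add(-456, 21) = -435)
Function('E')(c, B) = 13 (Function('E')(c, B) = Add(-3, 16) = 13)
U = 435 (U = Mul(-1, -435) = 435)
Function('X')(h, A) = Add(-1, A, h) (Function('X')(h, A) = Add(Add(h, A), -1) = Add(Add(A, h), -1) = Add(-1, A, h))
Mul(Function('X')(U, Function('E')(-8, 31)), Pow(Mul(413645, Pow(593997, -1)), -1)) = Mul(Add(-1, 13, 435), Pow(Mul(413645, Pow(593997, -1)), -1)) = Mul(447, Pow(Mul(413645, Rational(1, 593997)), -1)) = Mul(447, Pow(Rational(413645, 593997), -1)) = Mul(447, Rational(593997, 413645)) = Rational(265516659, 413645)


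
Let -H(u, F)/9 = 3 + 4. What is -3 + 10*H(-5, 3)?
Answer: -633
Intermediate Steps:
H(u, F) = -63 (H(u, F) = -9*(3 + 4) = -9*7 = -63)
-3 + 10*H(-5, 3) = -3 + 10*(-63) = -3 - 630 = -633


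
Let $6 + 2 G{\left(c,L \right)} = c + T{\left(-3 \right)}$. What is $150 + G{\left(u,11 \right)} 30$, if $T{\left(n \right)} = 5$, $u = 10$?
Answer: $285$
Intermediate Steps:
$G{\left(c,L \right)} = - \frac{1}{2} + \frac{c}{2}$ ($G{\left(c,L \right)} = -3 + \frac{c + 5}{2} = -3 + \frac{5 + c}{2} = -3 + \left(\frac{5}{2} + \frac{c}{2}\right) = - \frac{1}{2} + \frac{c}{2}$)
$150 + G{\left(u,11 \right)} 30 = 150 + \left(- \frac{1}{2} + \frac{1}{2} \cdot 10\right) 30 = 150 + \left(- \frac{1}{2} + 5\right) 30 = 150 + \frac{9}{2} \cdot 30 = 150 + 135 = 285$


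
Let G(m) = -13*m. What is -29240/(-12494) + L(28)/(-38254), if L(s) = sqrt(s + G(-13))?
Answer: 14620/6247 - sqrt(197)/38254 ≈ 2.3400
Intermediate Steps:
L(s) = sqrt(169 + s) (L(s) = sqrt(s - 13*(-13)) = sqrt(s + 169) = sqrt(169 + s))
-29240/(-12494) + L(28)/(-38254) = -29240/(-12494) + sqrt(169 + 28)/(-38254) = -29240*(-1/12494) + sqrt(197)*(-1/38254) = 14620/6247 - sqrt(197)/38254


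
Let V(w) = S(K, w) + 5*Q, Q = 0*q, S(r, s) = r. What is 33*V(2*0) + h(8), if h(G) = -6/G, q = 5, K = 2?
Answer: 261/4 ≈ 65.250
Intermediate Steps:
Q = 0 (Q = 0*5 = 0)
V(w) = 2 (V(w) = 2 + 5*0 = 2 + 0 = 2)
33*V(2*0) + h(8) = 33*2 - 6/8 = 66 - 6*1/8 = 66 - 3/4 = 261/4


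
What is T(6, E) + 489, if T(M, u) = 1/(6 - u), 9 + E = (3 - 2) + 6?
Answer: 3913/8 ≈ 489.13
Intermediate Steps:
E = -2 (E = -9 + ((3 - 2) + 6) = -9 + (1 + 6) = -9 + 7 = -2)
T(6, E) + 489 = -1/(-6 - 2) + 489 = -1/(-8) + 489 = -1*(-⅛) + 489 = ⅛ + 489 = 3913/8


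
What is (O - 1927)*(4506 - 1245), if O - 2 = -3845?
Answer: -18815970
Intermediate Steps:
O = -3843 (O = 2 - 3845 = -3843)
(O - 1927)*(4506 - 1245) = (-3843 - 1927)*(4506 - 1245) = -5770*3261 = -18815970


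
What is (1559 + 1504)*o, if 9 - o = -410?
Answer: 1283397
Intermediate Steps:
o = 419 (o = 9 - 1*(-410) = 9 + 410 = 419)
(1559 + 1504)*o = (1559 + 1504)*419 = 3063*419 = 1283397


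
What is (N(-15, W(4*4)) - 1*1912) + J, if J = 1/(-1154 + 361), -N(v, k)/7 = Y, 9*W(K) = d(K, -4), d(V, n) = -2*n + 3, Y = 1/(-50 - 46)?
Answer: -145551281/76128 ≈ -1911.9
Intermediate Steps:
Y = -1/96 (Y = 1/(-96) = -1/96 ≈ -0.010417)
d(V, n) = 3 - 2*n
W(K) = 11/9 (W(K) = (3 - 2*(-4))/9 = (3 + 8)/9 = (⅑)*11 = 11/9)
N(v, k) = 7/96 (N(v, k) = -7*(-1/96) = 7/96)
J = -1/793 (J = 1/(-793) = -1/793 ≈ -0.0012610)
(N(-15, W(4*4)) - 1*1912) + J = (7/96 - 1*1912) - 1/793 = (7/96 - 1912) - 1/793 = -183545/96 - 1/793 = -145551281/76128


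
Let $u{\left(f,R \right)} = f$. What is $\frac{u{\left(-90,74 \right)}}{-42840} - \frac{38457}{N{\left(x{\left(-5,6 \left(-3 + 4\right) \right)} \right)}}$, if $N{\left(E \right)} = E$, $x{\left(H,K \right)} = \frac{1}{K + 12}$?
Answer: $- \frac{329499575}{476} \approx -6.9223 \cdot 10^{5}$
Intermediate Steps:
$x{\left(H,K \right)} = \frac{1}{12 + K}$
$\frac{u{\left(-90,74 \right)}}{-42840} - \frac{38457}{N{\left(x{\left(-5,6 \left(-3 + 4\right) \right)} \right)}} = - \frac{90}{-42840} - \frac{38457}{\frac{1}{12 + 6 \left(-3 + 4\right)}} = \left(-90\right) \left(- \frac{1}{42840}\right) - \frac{38457}{\frac{1}{12 + 6 \cdot 1}} = \frac{1}{476} - \frac{38457}{\frac{1}{12 + 6}} = \frac{1}{476} - \frac{38457}{\frac{1}{18}} = \frac{1}{476} - 38457 \frac{1}{\frac{1}{18}} = \frac{1}{476} - 692226 = - \frac{329499575}{476}$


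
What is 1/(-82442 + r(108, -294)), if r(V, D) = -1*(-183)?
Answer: -1/82259 ≈ -1.2157e-5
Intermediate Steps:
r(V, D) = 183
1/(-82442 + r(108, -294)) = 1/(-82442 + 183) = 1/(-82259) = -1/82259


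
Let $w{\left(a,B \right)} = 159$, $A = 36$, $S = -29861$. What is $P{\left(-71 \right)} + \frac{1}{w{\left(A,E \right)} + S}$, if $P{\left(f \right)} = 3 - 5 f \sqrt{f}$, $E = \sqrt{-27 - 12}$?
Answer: $\frac{89105}{29702} + 355 i \sqrt{71} \approx 3.0 + 2991.3 i$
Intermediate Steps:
$E = i \sqrt{39}$ ($E = \sqrt{-39} = i \sqrt{39} \approx 6.245 i$)
$P{\left(f \right)} = 3 - 5 f^{\frac{3}{2}}$
$P{\left(-71 \right)} + \frac{1}{w{\left(A,E \right)} + S} = \left(3 - 5 \left(-71\right)^{\frac{3}{2}}\right) + \frac{1}{159 - 29861} = \left(3 - 5 \left(- 71 i \sqrt{71}\right)\right) + \frac{1}{-29702} = \left(3 + 355 i \sqrt{71}\right) - \frac{1}{29702} = \frac{89105}{29702} + 355 i \sqrt{71}$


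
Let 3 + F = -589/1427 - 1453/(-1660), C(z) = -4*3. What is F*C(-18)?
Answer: 18032307/592205 ≈ 30.449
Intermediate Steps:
C(z) = -12
F = -6010769/2368820 (F = -3 + (-589/1427 - 1453/(-1660)) = -3 + (-589*1/1427 - 1453*(-1/1660)) = -3 + (-589/1427 + 1453/1660) = -3 + 1095691/2368820 = -6010769/2368820 ≈ -2.5375)
F*C(-18) = -6010769/2368820*(-12) = 18032307/592205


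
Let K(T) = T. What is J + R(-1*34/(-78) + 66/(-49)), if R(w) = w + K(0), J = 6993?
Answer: 13361882/1911 ≈ 6992.1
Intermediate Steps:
R(w) = w (R(w) = w + 0 = w)
J + R(-1*34/(-78) + 66/(-49)) = 6993 + (-1*34/(-78) + 66/(-49)) = 6993 + (-34*(-1/78) + 66*(-1/49)) = 6993 + (17/39 - 66/49) = 6993 - 1741/1911 = 13361882/1911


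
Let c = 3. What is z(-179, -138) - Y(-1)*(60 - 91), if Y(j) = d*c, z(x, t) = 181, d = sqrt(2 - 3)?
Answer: 181 + 93*I ≈ 181.0 + 93.0*I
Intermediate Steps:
d = I (d = sqrt(-1) = I ≈ 1.0*I)
Y(j) = 3*I (Y(j) = I*3 = 3*I)
z(-179, -138) - Y(-1)*(60 - 91) = 181 - 3*I*(60 - 91) = 181 - 3*I*(-31) = 181 - (-93)*I = 181 + 93*I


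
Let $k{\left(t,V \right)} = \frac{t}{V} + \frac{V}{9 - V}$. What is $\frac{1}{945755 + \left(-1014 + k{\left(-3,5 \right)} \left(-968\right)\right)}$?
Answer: $\frac{5}{4720559} \approx 1.0592 \cdot 10^{-6}$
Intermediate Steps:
$k{\left(t,V \right)} = \frac{V}{9 - V} + \frac{t}{V}$
$\frac{1}{945755 + \left(-1014 + k{\left(-3,5 \right)} \left(-968\right)\right)} = \frac{1}{945755 - \left(1014 - \frac{- 5^{2} - -27 + 5 \left(-3\right)}{5 \left(-9 + 5\right)} \left(-968\right)\right)} = \frac{1}{945755 - \left(1014 - \frac{\left(-1\right) 25 + 27 - 15}{5 \left(-4\right)} \left(-968\right)\right)} = \frac{1}{945755 - \left(1014 - \frac{1}{5} \left(- \frac{1}{4}\right) \left(-25 + 27 - 15\right) \left(-968\right)\right)} = \frac{1}{945755 - \left(1014 - \frac{1}{5} \left(- \frac{1}{4}\right) \left(-13\right) \left(-968\right)\right)} = \frac{1}{945755 + \left(-1014 + \frac{13}{20} \left(-968\right)\right)} = \frac{1}{945755 - \frac{8216}{5}} = \frac{1}{\frac{4720559}{5}} = \frac{5}{4720559}$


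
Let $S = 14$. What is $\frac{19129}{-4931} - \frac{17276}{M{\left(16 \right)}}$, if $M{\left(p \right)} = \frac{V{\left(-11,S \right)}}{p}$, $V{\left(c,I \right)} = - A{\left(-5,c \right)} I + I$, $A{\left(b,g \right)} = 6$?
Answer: $\frac{97262019}{24655} \approx 3944.9$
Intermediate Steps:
$V{\left(c,I \right)} = - 5 I$ ($V{\left(c,I \right)} = \left(-1\right) 6 I + I = - 6 I + I = - 5 I$)
$M{\left(p \right)} = - \frac{70}{p}$ ($M{\left(p \right)} = \frac{\left(-5\right) 14}{p} = - \frac{70}{p}$)
$\frac{19129}{-4931} - \frac{17276}{M{\left(16 \right)}} = \frac{19129}{-4931} - \frac{17276}{\left(-70\right) \frac{1}{16}} = 19129 \left(- \frac{1}{4931}\right) - \frac{17276}{\left(-70\right) \frac{1}{16}} = - \frac{19129}{4931} - \frac{17276}{- \frac{35}{8}} = - \frac{19129}{4931} - - \frac{19744}{5} = - \frac{19129}{4931} + \frac{19744}{5} = \frac{97262019}{24655}$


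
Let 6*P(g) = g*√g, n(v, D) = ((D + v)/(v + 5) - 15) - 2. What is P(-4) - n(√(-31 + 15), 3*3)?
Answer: 636/41 - 116*I/123 ≈ 15.512 - 0.94309*I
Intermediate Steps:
n(v, D) = -17 + (D + v)/(5 + v) (n(v, D) = ((D + v)/(5 + v) - 15) - 2 = (-15 + (D + v)/(5 + v)) - 2 = -17 + (D + v)/(5 + v))
P(g) = g^(3/2)/6 (P(g) = (g*√g)/6 = g^(3/2)/6)
P(-4) - n(√(-31 + 15), 3*3) = (-4)^(3/2)/6 - (-85 + 3*3 - 16*√(-31 + 15))/(5 + √(-31 + 15)) = (-8*I)/6 - (-85 + 9 - 64*I)/(5 + √(-16)) = -4*I/3 - (-85 + 9 - 64*I)/(5 + 4*I) = -4*I/3 - (5 - 4*I)/41*(-85 + 9 - 64*I) = -4*I/3 - (5 - 4*I)/41*(-76 - 64*I) = -4*I/3 - (-76 - 64*I)*(5 - 4*I)/41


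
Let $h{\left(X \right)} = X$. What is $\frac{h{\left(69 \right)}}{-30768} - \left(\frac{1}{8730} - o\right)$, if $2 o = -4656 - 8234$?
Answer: $- \frac{288526256323}{44767440} \approx -6445.0$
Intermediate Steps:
$o = -6445$ ($o = \frac{-4656 - 8234}{2} = \frac{1}{2} \left(-12890\right) = -6445$)
$\frac{h{\left(69 \right)}}{-30768} - \left(\frac{1}{8730} - o\right) = \frac{69}{-30768} - \left(\frac{1}{8730} - -6445\right) = 69 \left(- \frac{1}{30768}\right) - \left(\frac{1}{8730} + 6445\right) = - \frac{23}{10256} - \frac{56264851}{8730} = - \frac{288526256323}{44767440}$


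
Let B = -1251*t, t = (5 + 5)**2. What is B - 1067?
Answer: -126167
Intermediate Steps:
t = 100 (t = 10**2 = 100)
B = -125100 (B = -1251*100 = -125100)
B - 1067 = -125100 - 1067 = -126167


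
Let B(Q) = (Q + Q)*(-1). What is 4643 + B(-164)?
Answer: 4971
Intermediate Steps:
B(Q) = -2*Q (B(Q) = (2*Q)*(-1) = -2*Q)
4643 + B(-164) = 4643 - 2*(-164) = 4643 + 328 = 4971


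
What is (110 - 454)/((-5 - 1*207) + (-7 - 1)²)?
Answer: 86/37 ≈ 2.3243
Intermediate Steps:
(110 - 454)/((-5 - 1*207) + (-7 - 1)²) = -344/((-5 - 207) + (-8)²) = -344/(-212 + 64) = -344/(-148) = -344*(-1/148) = 86/37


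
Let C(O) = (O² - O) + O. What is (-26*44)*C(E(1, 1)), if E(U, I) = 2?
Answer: -4576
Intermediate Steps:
C(O) = O²
(-26*44)*C(E(1, 1)) = -26*44*2² = -1144*4 = -4576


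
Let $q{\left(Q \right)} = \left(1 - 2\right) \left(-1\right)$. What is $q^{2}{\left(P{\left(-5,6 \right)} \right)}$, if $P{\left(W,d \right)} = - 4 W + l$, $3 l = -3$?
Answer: $1$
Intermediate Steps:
$l = -1$ ($l = \frac{1}{3} \left(-3\right) = -1$)
$P{\left(W,d \right)} = -1 - 4 W$ ($P{\left(W,d \right)} = - 4 W - 1 = -1 - 4 W$)
$q{\left(Q \right)} = 1$ ($q{\left(Q \right)} = \left(-1\right) \left(-1\right) = 1$)
$q^{2}{\left(P{\left(-5,6 \right)} \right)} = 1^{2} = 1$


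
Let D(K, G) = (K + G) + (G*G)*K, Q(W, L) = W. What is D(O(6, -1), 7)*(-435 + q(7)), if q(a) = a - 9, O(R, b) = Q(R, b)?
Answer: -134159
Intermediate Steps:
O(R, b) = R
q(a) = -9 + a
D(K, G) = G + K + K*G² (D(K, G) = (G + K) + G²*K = (G + K) + K*G² = G + K + K*G²)
D(O(6, -1), 7)*(-435 + q(7)) = (7 + 6 + 6*7²)*(-435 + (-9 + 7)) = (7 + 6 + 6*49)*(-435 - 2) = (7 + 6 + 294)*(-437) = 307*(-437) = -134159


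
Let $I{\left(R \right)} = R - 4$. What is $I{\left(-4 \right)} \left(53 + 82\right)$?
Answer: $-1080$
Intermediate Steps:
$I{\left(R \right)} = -4 + R$
$I{\left(-4 \right)} \left(53 + 82\right) = \left(-4 - 4\right) \left(53 + 82\right) = \left(-8\right) 135 = -1080$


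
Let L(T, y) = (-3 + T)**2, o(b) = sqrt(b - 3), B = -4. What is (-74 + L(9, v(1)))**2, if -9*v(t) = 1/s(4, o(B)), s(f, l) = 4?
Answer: 1444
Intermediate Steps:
o(b) = sqrt(-3 + b)
v(t) = -1/36 (v(t) = -1/9/4 = -1/9*1/4 = -1/36)
(-74 + L(9, v(1)))**2 = (-74 + (-3 + 9)**2)**2 = (-74 + 6**2)**2 = (-74 + 36)**2 = (-38)**2 = 1444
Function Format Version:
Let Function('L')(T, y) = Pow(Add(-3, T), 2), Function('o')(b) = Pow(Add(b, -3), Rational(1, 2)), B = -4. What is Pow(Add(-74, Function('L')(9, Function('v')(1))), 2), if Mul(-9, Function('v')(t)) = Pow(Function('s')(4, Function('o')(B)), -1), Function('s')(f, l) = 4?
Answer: 1444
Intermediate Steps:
Function('o')(b) = Pow(Add(-3, b), Rational(1, 2))
Function('v')(t) = Rational(-1, 36) (Function('v')(t) = Mul(Rational(-1, 9), Pow(4, -1)) = Mul(Rational(-1, 9), Rational(1, 4)) = Rational(-1, 36))
Pow(Add(-74, Function('L')(9, Function('v')(1))), 2) = Pow(Add(-74, Pow(Add(-3, 9), 2)), 2) = Pow(Add(-74, Pow(6, 2)), 2) = Pow(Add(-74, 36), 2) = Pow(-38, 2) = 1444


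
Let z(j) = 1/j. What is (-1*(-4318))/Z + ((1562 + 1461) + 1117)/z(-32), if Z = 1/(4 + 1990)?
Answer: 8477612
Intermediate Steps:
Z = 1/1994 ≈ 0.00050150
(-1*(-4318))/Z + ((1562 + 1461) + 1117)/z(-32) = (-1*(-4318))/(1/1994) + ((1562 + 1461) + 1117)/(1/(-32)) = 4318*1994 + (3023 + 1117)/(-1/32) = 8610092 + 4140*(-32) = 8610092 - 132480 = 8477612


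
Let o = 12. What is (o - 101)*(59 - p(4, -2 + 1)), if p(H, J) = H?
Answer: -4895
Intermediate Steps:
(o - 101)*(59 - p(4, -2 + 1)) = (12 - 101)*(59 - 1*4) = -89*(59 - 4) = -89*55 = -4895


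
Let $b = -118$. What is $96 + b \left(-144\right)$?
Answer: $17088$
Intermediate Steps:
$96 + b \left(-144\right) = 96 - -16992 = 96 + 16992 = 17088$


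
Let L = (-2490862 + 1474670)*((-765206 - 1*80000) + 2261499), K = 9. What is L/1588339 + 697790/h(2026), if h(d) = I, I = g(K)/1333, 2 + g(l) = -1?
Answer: -1481717662238498/4765017 ≈ -3.1096e+8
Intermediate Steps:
g(l) = -3 (g(l) = -2 - 1 = -3)
I = -3/1333 ≈ -0.0022506
h(d) = -3/1333
L = -1439225616256 (L = -1016192*((-765206 - 80000) + 2261499) = -1016192*(-845206 + 2261499) = -1016192*1416293 = -1439225616256)
L/1588339 + 697790/h(2026) = -1439225616256/1588339 + 697790/(-3/1333) = -1439225616256*1/1588339 + 697790*(-1333/3) = -1439225616256/1588339 - 930154070/3 = -1481717662238498/4765017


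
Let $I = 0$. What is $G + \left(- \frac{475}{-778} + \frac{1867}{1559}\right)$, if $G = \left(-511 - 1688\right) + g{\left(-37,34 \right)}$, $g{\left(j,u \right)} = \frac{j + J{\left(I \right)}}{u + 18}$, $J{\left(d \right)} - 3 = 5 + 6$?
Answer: $- \frac{69303387995}{31535452} \approx -2197.6$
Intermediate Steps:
$J{\left(d \right)} = 14$ ($J{\left(d \right)} = 3 + \left(5 + 6\right) = 3 + 11 = 14$)
$g{\left(j,u \right)} = \frac{14 + j}{18 + u}$ ($g{\left(j,u \right)} = \frac{j + 14}{u + 18} = \frac{14 + j}{18 + u}$)
$G = - \frac{114371}{52}$ ($G = \left(-511 - 1688\right) + \frac{14 - 37}{18 + 34} = -2199 + \frac{1}{52} \left(-23\right) = -2199 - \frac{23}{52} = - \frac{114371}{52} \approx -2199.4$)
$G + \left(- \frac{475}{-778} + \frac{1867}{1559}\right) = - \frac{114371}{52} + \left(- \frac{475}{-778} + \frac{1867}{1559}\right) = - \frac{114371}{52} + \left(\left(-475\right) \left(- \frac{1}{778}\right) + 1867 \cdot \frac{1}{1559}\right) = - \frac{114371}{52} + \left(\frac{475}{778} + \frac{1867}{1559}\right) = - \frac{114371}{52} + \frac{2193051}{1212902} = - \frac{69303387995}{31535452}$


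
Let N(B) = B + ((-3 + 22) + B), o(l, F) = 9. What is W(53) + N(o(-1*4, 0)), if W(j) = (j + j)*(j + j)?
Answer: 11273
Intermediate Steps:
W(j) = 4*j**2 (W(j) = (2*j)*(2*j) = 4*j**2)
N(B) = 19 + 2*B (N(B) = B + (19 + B) = 19 + 2*B)
W(53) + N(o(-1*4, 0)) = 4*53**2 + (19 + 2*9) = 4*2809 + (19 + 18) = 11236 + 37 = 11273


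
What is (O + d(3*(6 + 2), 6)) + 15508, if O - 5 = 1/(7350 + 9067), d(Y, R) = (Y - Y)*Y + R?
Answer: 254775424/16417 ≈ 15519.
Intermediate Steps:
d(Y, R) = R (d(Y, R) = 0*Y + R = 0 + R = R)
O = 82086/16417 (O = 5 + 1/(7350 + 9067) = 5 + 1/16417 = 82086/16417 ≈ 5.0001)
(O + d(3*(6 + 2), 6)) + 15508 = (82086/16417 + 6) + 15508 = 180588/16417 + 15508 = 254775424/16417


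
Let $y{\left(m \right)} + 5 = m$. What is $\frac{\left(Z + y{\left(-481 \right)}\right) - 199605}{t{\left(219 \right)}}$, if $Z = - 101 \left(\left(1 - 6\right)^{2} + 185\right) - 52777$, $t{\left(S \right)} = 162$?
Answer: $- \frac{137039}{81} \approx -1691.8$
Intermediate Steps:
$y{\left(m \right)} = -5 + m$
$Z = -73987$ ($Z = - 101 \left(\left(-5\right)^{2} + 185\right) - 52777 = - 101 \left(25 + 185\right) - 52777 = \left(-101\right) 210 - 52777 = -21210 - 52777 = -73987$)
$\frac{\left(Z + y{\left(-481 \right)}\right) - 199605}{t{\left(219 \right)}} = \frac{\left(-73987 - 486\right) - 199605}{162} = \left(\left(-73987 - 486\right) - 199605\right) \frac{1}{162} = \left(-74473 - 199605\right) \frac{1}{162} = \left(-274078\right) \frac{1}{162} = - \frac{137039}{81}$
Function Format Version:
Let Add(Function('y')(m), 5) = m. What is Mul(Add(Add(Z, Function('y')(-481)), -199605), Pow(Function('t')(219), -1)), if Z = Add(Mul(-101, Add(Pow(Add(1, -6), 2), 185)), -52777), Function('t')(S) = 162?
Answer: Rational(-137039, 81) ≈ -1691.8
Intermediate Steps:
Function('y')(m) = Add(-5, m)
Z = -73987 (Z = Add(Mul(-101, Add(Pow(-5, 2), 185)), -52777) = Add(Mul(-101, Add(25, 185)), -52777) = Add(Mul(-101, 210), -52777) = Add(-21210, -52777) = -73987)
Mul(Add(Add(Z, Function('y')(-481)), -199605), Pow(Function('t')(219), -1)) = Mul(Add(Add(-73987, Add(-5, -481)), -199605), Pow(162, -1)) = Mul(Add(Add(-73987, -486), -199605), Rational(1, 162)) = Mul(Add(-74473, -199605), Rational(1, 162)) = Mul(-274078, Rational(1, 162)) = Rational(-137039, 81)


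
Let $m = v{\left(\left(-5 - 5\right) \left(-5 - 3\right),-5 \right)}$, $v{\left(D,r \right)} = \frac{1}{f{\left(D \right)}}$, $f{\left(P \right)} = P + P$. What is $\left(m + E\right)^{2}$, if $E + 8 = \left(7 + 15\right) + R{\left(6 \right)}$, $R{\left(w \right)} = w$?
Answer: $\frac{10246401}{25600} \approx 400.25$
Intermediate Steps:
$f{\left(P \right)} = 2 P$
$v{\left(D,r \right)} = \frac{1}{2 D}$
$E = 20$ ($E = -8 + \left(\left(7 + 15\right) + 6\right) = -8 + \left(22 + 6\right) = -8 + 28 = 20$)
$m = \frac{1}{160}$ ($m = \frac{1}{2 \left(-5 - 5\right) \left(-5 - 3\right)} = \frac{1}{2 \left(\left(-10\right) \left(-8\right)\right)} = \frac{1}{2 \cdot 80} = \frac{1}{2} \cdot \frac{1}{80} = \frac{1}{160} \approx 0.00625$)
$\left(m + E\right)^{2} = \left(\frac{1}{160} + 20\right)^{2} = \left(\frac{3201}{160}\right)^{2} = \frac{10246401}{25600}$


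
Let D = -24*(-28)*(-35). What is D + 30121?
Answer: 6601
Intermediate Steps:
D = -23520 (D = 672*(-35) = -23520)
D + 30121 = -23520 + 30121 = 6601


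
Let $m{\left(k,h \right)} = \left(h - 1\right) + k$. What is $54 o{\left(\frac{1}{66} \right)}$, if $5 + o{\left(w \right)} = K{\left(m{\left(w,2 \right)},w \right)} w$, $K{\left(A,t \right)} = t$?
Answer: $- \frac{65337}{242} \approx -269.99$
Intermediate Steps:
$m{\left(k,h \right)} = -1 + h + k$ ($m{\left(k,h \right)} = \left(-1 + h\right) + k = -1 + h + k$)
$o{\left(w \right)} = -5 + w^{2}$ ($o{\left(w \right)} = -5 + w w = -5 + w^{2}$)
$54 o{\left(\frac{1}{66} \right)} = 54 \left(-5 + \left(\frac{1}{66}\right)^{2}\right) = 54 \left(-5 + \frac{1}{4356}\right) = 54 \left(- \frac{21779}{4356}\right) = - \frac{65337}{242}$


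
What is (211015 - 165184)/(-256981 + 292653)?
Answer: 45831/35672 ≈ 1.2848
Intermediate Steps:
(211015 - 165184)/(-256981 + 292653) = 45831/35672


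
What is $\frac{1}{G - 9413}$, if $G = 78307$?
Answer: $\frac{1}{68894} \approx 1.4515 \cdot 10^{-5}$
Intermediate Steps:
$\frac{1}{G - 9413} = \frac{1}{78307 - 9413} = \frac{1}{68894}$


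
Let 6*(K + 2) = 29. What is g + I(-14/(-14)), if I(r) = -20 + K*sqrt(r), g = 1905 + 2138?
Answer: 24155/6 ≈ 4025.8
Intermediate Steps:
K = 17/6 (K = -2 + (1/6)*29 = -2 + 29/6 = 17/6 ≈ 2.8333)
g = 4043
I(r) = -20 + 17*sqrt(r)/6
g + I(-14/(-14)) = 4043 + (-20 + 17*sqrt(-14/(-14))/6) = 4043 + (-20 + 17*sqrt(-14*(-1/14))/6) = 4043 + (-20 + 17*sqrt(1)/6) = 4043 + (-20 + (17/6)*1) = 4043 + (-20 + 17/6) = 4043 - 103/6 = 24155/6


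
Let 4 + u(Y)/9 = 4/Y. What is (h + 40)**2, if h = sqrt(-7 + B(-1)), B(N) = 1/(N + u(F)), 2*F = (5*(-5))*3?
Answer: 1511732/949 + 160*I*sqrt(1581983)/949 ≈ 1593.0 + 212.06*I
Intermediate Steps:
F = -75/2 (F = ((5*(-5))*3)/2 = (-25*3)/2 = (1/2)*(-75) = -75/2 ≈ -37.500)
u(Y) = -36 + 36/Y (u(Y) = -36 + 9*(4/Y) = -36 + 36/Y)
B(N) = 1/(-924/25 + N) (B(N) = 1/(N + (-36 + 36/(-75/2))) = 1/(N + (-36 + 36*(-2/75))) = 1/(N + (-36 - 24/25)) = 1/(N - 924/25) = 1/(-924/25 + N))
h = 2*I*sqrt(1581983)/949 (h = sqrt(-7 + 25/(-924 + 25*(-1))) = sqrt(-7 + 25/(-924 - 25)) = sqrt(-7 + 25/(-949)) = sqrt(-7 + 25*(-1/949)) = sqrt(-7 - 25/949) = sqrt(-6668/949) = 2*I*sqrt(1581983)/949 ≈ 2.6507*I)
(h + 40)**2 = (2*I*sqrt(1581983)/949 + 40)**2 = (40 + 2*I*sqrt(1581983)/949)**2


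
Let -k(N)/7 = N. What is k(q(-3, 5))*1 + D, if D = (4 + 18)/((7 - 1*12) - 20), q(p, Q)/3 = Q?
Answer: -2647/25 ≈ -105.88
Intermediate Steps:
q(p, Q) = 3*Q
k(N) = -7*N
D = -22/25 (D = 22/((7 - 12) - 20) = 22/(-5 - 20) = 22/(-25) = 22*(-1/25) = -22/25 ≈ -0.88000)
k(q(-3, 5))*1 + D = -21*5*1 - 22/25 = -7*15*1 - 22/25 = -105*1 - 22/25 = -105 - 22/25 = -2647/25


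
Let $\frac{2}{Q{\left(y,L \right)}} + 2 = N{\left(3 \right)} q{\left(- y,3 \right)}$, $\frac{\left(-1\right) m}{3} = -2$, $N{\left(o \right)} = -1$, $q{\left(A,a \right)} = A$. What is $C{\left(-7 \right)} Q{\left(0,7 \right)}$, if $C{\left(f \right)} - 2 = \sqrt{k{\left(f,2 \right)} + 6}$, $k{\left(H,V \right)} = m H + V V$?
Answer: $-2 - 4 i \sqrt{2} \approx -2.0 - 5.6569 i$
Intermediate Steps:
$m = 6$ ($m = \left(-3\right) \left(-2\right) = 6$)
$Q{\left(y,L \right)} = \frac{2}{-2 + y}$ ($Q{\left(y,L \right)} = \frac{2}{-2 - - y} = \frac{2}{-2 + y}$)
$k{\left(H,V \right)} = V^{2} + 6 H$ ($k{\left(H,V \right)} = 6 H + V V = 6 H + V^{2} = V^{2} + 6 H$)
$C{\left(f \right)} = 2 + \sqrt{10 + 6 f}$ ($C{\left(f \right)} = 2 + \sqrt{\left(2^{2} + 6 f\right) + 6} = 2 + \sqrt{\left(4 + 6 f\right) + 6} = 2 + \sqrt{10 + 6 f}$)
$C{\left(-7 \right)} Q{\left(0,7 \right)} = \left(2 + \sqrt{10 + 6 \left(-7\right)}\right) \frac{2}{-2 + 0} = \left(2 + \sqrt{10 - 42}\right) \frac{2}{-2} = \left(2 + \sqrt{-32}\right) 2 \left(- \frac{1}{2}\right) = \left(2 + 4 i \sqrt{2}\right) \left(-1\right) = -2 - 4 i \sqrt{2}$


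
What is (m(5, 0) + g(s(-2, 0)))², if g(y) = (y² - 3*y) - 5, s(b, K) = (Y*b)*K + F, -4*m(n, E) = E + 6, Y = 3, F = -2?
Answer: 49/4 ≈ 12.250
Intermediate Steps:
m(n, E) = -3/2 - E/4 (m(n, E) = -(E + 6)/4 = -(6 + E)/4 = -3/2 - E/4)
s(b, K) = -2 + 3*K*b (s(b, K) = (3*b)*K - 2 = 3*K*b - 2 = -2 + 3*K*b)
g(y) = -5 + y² - 3*y
(m(5, 0) + g(s(-2, 0)))² = ((-3/2 - ¼*0) + (-5 + (-2 + 3*0*(-2))² - 3*(-2 + 3*0*(-2))))² = ((-3/2 + 0) + (-5 + (-2 + 0)² - 3*(-2 + 0)))² = (-3/2 + (-5 + (-2)² - 3*(-2)))² = (-3/2 + (-5 + 4 + 6))² = (-3/2 + 5)² = (7/2)² = 49/4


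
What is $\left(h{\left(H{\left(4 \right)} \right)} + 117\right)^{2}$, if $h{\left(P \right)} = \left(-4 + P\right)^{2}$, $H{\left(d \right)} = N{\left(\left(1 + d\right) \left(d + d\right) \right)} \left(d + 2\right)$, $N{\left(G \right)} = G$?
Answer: $3115090969$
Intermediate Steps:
$H{\left(d \right)} = 2 d \left(1 + d\right) \left(2 + d\right)$ ($H{\left(d \right)} = \left(1 + d\right) \left(d + d\right) \left(d + 2\right) = \left(1 + d\right) 2 d \left(2 + d\right) = 2 d \left(1 + d\right) \left(2 + d\right)$)
$\left(h{\left(H{\left(4 \right)} \right)} + 117\right)^{2} = \left(\left(-4 + 2 \cdot 4 \left(1 + 4\right) \left(2 + 4\right)\right)^{2} + 117\right)^{2} = \left(\left(-4 + 2 \cdot 4 \cdot 5 \cdot 6\right)^{2} + 117\right)^{2} = \left(\left(-4 + 240\right)^{2} + 117\right)^{2} = \left(236^{2} + 117\right)^{2} = \left(55696 + 117\right)^{2} = 55813^{2} = 3115090969$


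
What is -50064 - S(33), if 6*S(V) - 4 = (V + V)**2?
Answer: -152372/3 ≈ -50791.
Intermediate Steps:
S(V) = 2/3 + 2*V**2/3 (S(V) = 2/3 + (V + V)**2/6 = 2/3 + (2*V)**2/6 = 2/3 + (4*V**2)/6 = 2/3 + 2*V**2/3)
-50064 - S(33) = -50064 - (2/3 + (2/3)*33**2) = -50064 - (2/3 + (2/3)*1089) = -50064 - (2/3 + 726) = -50064 - 1*2180/3 = -50064 - 2180/3 = -152372/3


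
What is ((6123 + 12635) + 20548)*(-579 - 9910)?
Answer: -412280634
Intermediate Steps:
((6123 + 12635) + 20548)*(-579 - 9910) = (18758 + 20548)*(-10489) = 39306*(-10489) = -412280634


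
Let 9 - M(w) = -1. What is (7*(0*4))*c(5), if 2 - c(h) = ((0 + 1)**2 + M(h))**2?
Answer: 0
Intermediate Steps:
M(w) = 10 (M(w) = 9 - 1*(-1) = 9 + 1 = 10)
c(h) = -119 (c(h) = 2 - ((0 + 1)**2 + 10)**2 = 2 - (1**2 + 10)**2 = 2 - (1 + 10)**2 = 2 - 1*11**2 = 2 - 1*121 = 2 - 121 = -119)
(7*(0*4))*c(5) = (7*(0*4))*(-119) = (7*0)*(-119) = 0*(-119) = 0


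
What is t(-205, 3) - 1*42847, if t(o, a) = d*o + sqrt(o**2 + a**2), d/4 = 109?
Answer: -132227 + sqrt(42034) ≈ -1.3202e+5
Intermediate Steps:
d = 436 (d = 4*109 = 436)
t(o, a) = sqrt(a**2 + o**2) + 436*o (t(o, a) = 436*o + sqrt(o**2 + a**2) = 436*o + sqrt(a**2 + o**2) = sqrt(a**2 + o**2) + 436*o)
t(-205, 3) - 1*42847 = (sqrt(3**2 + (-205)**2) + 436*(-205)) - 1*42847 = (sqrt(9 + 42025) - 89380) - 42847 = (sqrt(42034) - 89380) - 42847 = (-89380 + sqrt(42034)) - 42847 = -132227 + sqrt(42034)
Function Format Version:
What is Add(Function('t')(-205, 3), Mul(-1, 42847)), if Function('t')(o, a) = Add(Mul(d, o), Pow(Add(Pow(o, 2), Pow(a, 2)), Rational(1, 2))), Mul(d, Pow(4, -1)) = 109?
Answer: Add(-132227, Pow(42034, Rational(1, 2))) ≈ -1.3202e+5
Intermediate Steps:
d = 436 (d = Mul(4, 109) = 436)
Function('t')(o, a) = Add(Pow(Add(Pow(a, 2), Pow(o, 2)), Rational(1, 2)), Mul(436, o)) (Function('t')(o, a) = Add(Mul(436, o), Pow(Add(Pow(o, 2), Pow(a, 2)), Rational(1, 2))) = Add(Mul(436, o), Pow(Add(Pow(a, 2), Pow(o, 2)), Rational(1, 2))) = Add(Pow(Add(Pow(a, 2), Pow(o, 2)), Rational(1, 2)), Mul(436, o)))
Add(Function('t')(-205, 3), Mul(-1, 42847)) = Add(Add(Pow(Add(Pow(3, 2), Pow(-205, 2)), Rational(1, 2)), Mul(436, -205)), Mul(-1, 42847)) = Add(Add(Pow(Add(9, 42025), Rational(1, 2)), -89380), -42847) = Add(Add(Pow(42034, Rational(1, 2)), -89380), -42847) = Add(Add(-89380, Pow(42034, Rational(1, 2))), -42847) = Add(-132227, Pow(42034, Rational(1, 2)))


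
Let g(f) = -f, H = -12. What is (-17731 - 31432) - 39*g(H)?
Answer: -49631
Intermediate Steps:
(-17731 - 31432) - 39*g(H) = (-17731 - 31432) - (-39)*(-12) = -49163 - 39*12 = -49163 - 468 = -49631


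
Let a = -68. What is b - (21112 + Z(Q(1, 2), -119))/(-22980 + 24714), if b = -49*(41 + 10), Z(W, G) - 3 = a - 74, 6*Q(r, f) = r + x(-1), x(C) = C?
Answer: -1451413/578 ≈ -2511.1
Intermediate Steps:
Q(r, f) = -⅙ + r/6 (Q(r, f) = (r - 1)/6 = (-1 + r)/6 = -⅙ + r/6)
Z(W, G) = -139 (Z(W, G) = 3 + (-68 - 74) = 3 - 142 = -139)
b = -2499 (b = -49*51 = -2499)
b - (21112 + Z(Q(1, 2), -119))/(-22980 + 24714) = -2499 - (21112 - 139)/(-22980 + 24714) = -2499 - 20973/1734 = -2499 - 1*6991/578 = -2499 - 6991/578 = -1451413/578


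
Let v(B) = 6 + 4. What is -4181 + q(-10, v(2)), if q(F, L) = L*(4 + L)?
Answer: -4041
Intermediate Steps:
v(B) = 10
-4181 + q(-10, v(2)) = -4181 + 10*(4 + 10) = -4181 + 10*14 = -4181 + 140 = -4041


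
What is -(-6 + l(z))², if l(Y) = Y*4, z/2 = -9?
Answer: -6084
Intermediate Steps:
z = -18 (z = 2*(-9) = -18)
l(Y) = 4*Y
-(-6 + l(z))² = -(-6 + 4*(-18))² = -(-6 - 72)² = -1*(-78)² = -1*6084 = -6084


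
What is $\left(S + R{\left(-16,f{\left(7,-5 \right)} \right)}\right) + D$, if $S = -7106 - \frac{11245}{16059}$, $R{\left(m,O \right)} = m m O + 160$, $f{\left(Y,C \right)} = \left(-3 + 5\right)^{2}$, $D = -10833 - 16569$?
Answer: $- \frac{535161361}{16059} \approx -33325.0$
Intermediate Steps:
$D = -27402$
$f{\left(Y,C \right)} = 4$ ($f{\left(Y,C \right)} = 2^{2} = 4$)
$R{\left(m,O \right)} = 160 + O m^{2}$ ($R{\left(m,O \right)} = m^{2} O + 160 = O m^{2} + 160 = 160 + O m^{2}$)
$S = - \frac{114126499}{16059}$ ($S = -7106 - \frac{11245}{16059} = - \frac{114126499}{16059} \approx -7106.7$)
$\left(S + R{\left(-16,f{\left(7,-5 \right)} \right)}\right) + D = \left(- \frac{114126499}{16059} + \left(160 + 4 \left(-16\right)^{2}\right)\right) - 27402 = \left(- \frac{114126499}{16059} + \left(160 + 4 \cdot 256\right)\right) - 27402 = \left(- \frac{114126499}{16059} + \left(160 + 1024\right)\right) - 27402 = \left(- \frac{114126499}{16059} + 1184\right) - 27402 = - \frac{95112643}{16059} - 27402 = - \frac{535161361}{16059}$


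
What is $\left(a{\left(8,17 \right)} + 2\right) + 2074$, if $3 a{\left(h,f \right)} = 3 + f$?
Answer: $\frac{6248}{3} \approx 2082.7$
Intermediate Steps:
$a{\left(h,f \right)} = 1 + \frac{f}{3}$ ($a{\left(h,f \right)} = \frac{3 + f}{3} = 1 + \frac{f}{3}$)
$\left(a{\left(8,17 \right)} + 2\right) + 2074 = \left(\left(1 + \frac{1}{3} \cdot 17\right) + 2\right) + 2074 = \left(\left(1 + \frac{17}{3}\right) + 2\right) + 2074 = \left(\frac{20}{3} + 2\right) + 2074 = \frac{26}{3} + 2074 = \frac{6248}{3}$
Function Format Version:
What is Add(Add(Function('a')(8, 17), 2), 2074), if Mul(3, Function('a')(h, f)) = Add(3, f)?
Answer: Rational(6248, 3) ≈ 2082.7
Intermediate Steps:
Function('a')(h, f) = Add(1, Mul(Rational(1, 3), f)) (Function('a')(h, f) = Mul(Rational(1, 3), Add(3, f)) = Add(1, Mul(Rational(1, 3), f)))
Add(Add(Function('a')(8, 17), 2), 2074) = Add(Add(Add(1, Mul(Rational(1, 3), 17)), 2), 2074) = Add(Add(Add(1, Rational(17, 3)), 2), 2074) = Add(Add(Rational(20, 3), 2), 2074) = Add(Rational(26, 3), 2074) = Rational(6248, 3)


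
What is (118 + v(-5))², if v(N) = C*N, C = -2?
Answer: 16384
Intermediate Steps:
v(N) = -2*N
(118 + v(-5))² = (118 - 2*(-5))² = (118 + 10)² = 128² = 16384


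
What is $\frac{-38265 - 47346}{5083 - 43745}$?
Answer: $\frac{85611}{38662} \approx 2.2143$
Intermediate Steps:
$\frac{-38265 - 47346}{5083 - 43745} = - \frac{85611}{-38662} = \left(-85611\right) \left(- \frac{1}{38662}\right) = \frac{85611}{38662}$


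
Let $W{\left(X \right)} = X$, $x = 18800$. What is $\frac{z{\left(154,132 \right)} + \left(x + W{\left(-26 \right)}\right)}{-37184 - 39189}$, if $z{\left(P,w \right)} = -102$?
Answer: $- \frac{18672}{76373} \approx -0.24448$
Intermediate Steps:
$\frac{z{\left(154,132 \right)} + \left(x + W{\left(-26 \right)}\right)}{-37184 - 39189} = \frac{-102 + \left(18800 - 26\right)}{-37184 - 39189} = \frac{-102 + 18774}{-76373} = 18672 \left(- \frac{1}{76373}\right) = - \frac{18672}{76373}$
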